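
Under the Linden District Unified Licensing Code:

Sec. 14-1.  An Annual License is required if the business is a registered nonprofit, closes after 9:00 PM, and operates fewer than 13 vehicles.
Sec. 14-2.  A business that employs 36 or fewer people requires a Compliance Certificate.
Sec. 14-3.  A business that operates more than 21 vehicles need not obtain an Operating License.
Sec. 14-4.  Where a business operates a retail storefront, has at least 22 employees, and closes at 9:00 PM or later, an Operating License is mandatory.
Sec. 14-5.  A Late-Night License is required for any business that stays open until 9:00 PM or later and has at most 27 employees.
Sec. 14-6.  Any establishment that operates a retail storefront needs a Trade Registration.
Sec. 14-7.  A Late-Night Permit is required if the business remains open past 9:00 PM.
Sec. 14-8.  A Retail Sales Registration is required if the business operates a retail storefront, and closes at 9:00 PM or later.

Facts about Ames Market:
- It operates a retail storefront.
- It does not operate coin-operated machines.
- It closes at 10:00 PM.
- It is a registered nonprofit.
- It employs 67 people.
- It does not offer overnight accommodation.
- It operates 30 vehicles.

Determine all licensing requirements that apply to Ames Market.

Sec. 14-1. is a registered nonprofit; closes 10:00 PM, after 9:00 PM; vehicles 30 ≥ 13 → Annual License not required.
Sec. 14-2. employees 67 > 36 → Compliance Certificate not required.
Sec. 14-3. vehicles 30 > 21 → exempt from Operating License.
Sec. 14-4. operates a retail storefront; employees 67 ≥ 22; closes 10:00 PM, after 9:00 PM → Operating License required.
Sec. 14-5. closes 10:00 PM, after 9:00 PM; employees 67 > 27 → Late-Night License not required.
Sec. 14-6. operates a retail storefront → Trade Registration required.
Sec. 14-7. closes 10:00 PM, after 9:00 PM → Late-Night Permit required.
Sec. 14-8. operates a retail storefront; closes 10:00 PM, after 9:00 PM → Retail Sales Registration required.

Late-Night Permit, Retail Sales Registration, Trade Registration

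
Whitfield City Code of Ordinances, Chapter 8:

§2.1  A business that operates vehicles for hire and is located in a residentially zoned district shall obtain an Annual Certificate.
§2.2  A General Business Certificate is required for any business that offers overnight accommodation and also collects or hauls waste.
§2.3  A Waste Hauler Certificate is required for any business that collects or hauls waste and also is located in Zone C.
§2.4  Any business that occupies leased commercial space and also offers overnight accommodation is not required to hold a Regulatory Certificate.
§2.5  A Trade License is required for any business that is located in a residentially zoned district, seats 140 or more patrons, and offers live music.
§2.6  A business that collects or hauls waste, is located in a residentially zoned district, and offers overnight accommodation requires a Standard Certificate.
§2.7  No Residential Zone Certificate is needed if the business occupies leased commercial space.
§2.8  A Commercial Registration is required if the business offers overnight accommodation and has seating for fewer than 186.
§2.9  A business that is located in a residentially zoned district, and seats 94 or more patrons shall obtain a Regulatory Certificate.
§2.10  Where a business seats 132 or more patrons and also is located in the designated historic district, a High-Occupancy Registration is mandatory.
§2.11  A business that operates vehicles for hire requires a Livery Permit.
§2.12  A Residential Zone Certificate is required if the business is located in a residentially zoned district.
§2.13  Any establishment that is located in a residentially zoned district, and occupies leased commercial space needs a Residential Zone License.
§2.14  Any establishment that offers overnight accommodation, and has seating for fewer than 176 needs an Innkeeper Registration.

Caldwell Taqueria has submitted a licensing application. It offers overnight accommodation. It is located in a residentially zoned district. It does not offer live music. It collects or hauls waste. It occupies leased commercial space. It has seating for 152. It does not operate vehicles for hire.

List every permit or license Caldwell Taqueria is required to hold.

§2.1 does not operate vehicles for hire; is located in a residentially zoned district → Annual Certificate not required.
§2.2 offers overnight accommodation; collects or hauls waste → General Business Certificate required.
§2.3 collects or hauls waste; is located in a residentially zoned district (not: is located in Zone C) → Waste Hauler Certificate not required.
§2.4 occupies leased commercial space; offers overnight accommodation → exempt from Regulatory Certificate.
§2.5 is located in a residentially zoned district; seating 152 ≥ 140; does not offer live music → Trade License not required.
§2.6 collects or hauls waste; is located in a residentially zoned district; offers overnight accommodation → Standard Certificate required.
§2.7 occupies leased commercial space → exempt from Residential Zone Certificate.
§2.8 offers overnight accommodation; seating 152 < 186 → Commercial Registration required.
§2.9 is located in a residentially zoned district; seating 152 ≥ 94 → Regulatory Certificate required.
§2.10 seating 152 ≥ 132; is located in a residentially zoned district (not: is located in the designated historic district) → High-Occupancy Registration not required.
§2.11 does not operate vehicles for hire → Livery Permit not required.
§2.12 is located in a residentially zoned district → Residential Zone Certificate required.
§2.13 is located in a residentially zoned district; occupies leased commercial space → Residential Zone License required.
§2.14 offers overnight accommodation; seating 152 < 176 → Innkeeper Registration required.

Commercial Registration, General Business Certificate, Innkeeper Registration, Residential Zone License, Standard Certificate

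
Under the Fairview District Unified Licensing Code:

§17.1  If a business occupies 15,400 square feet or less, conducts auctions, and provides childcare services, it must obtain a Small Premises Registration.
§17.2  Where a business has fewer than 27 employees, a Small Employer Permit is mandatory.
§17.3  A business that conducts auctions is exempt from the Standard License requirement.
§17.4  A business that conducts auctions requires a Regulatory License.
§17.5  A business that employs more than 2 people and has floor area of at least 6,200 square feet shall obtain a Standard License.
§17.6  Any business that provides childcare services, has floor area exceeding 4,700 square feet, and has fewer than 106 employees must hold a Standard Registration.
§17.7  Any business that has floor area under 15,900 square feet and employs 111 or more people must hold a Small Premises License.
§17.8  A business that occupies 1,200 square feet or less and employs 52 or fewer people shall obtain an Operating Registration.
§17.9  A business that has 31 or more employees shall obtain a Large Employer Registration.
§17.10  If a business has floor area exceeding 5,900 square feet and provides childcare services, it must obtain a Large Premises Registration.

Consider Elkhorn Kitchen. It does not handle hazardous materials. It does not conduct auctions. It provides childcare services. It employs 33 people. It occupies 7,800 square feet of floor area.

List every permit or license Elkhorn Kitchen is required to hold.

§17.1 floor area 7,800 square feet ≤ 15,400 square feet; does not conduct auctions; provides childcare services → Small Premises Registration not required.
§17.2 employees 33 ≥ 27 → Small Employer Permit not required.
§17.3 does not conduct auctions → Standard License exemption does not apply.
§17.4 does not conduct auctions → Regulatory License not required.
§17.5 employees 33 > 2; floor area 7,800 square feet ≥ 6,200 square feet → Standard License required.
§17.6 provides childcare services; floor area 7,800 square feet > 4,700 square feet; employees 33 < 106 → Standard Registration required.
§17.7 floor area 7,800 square feet < 15,900 square feet; employees 33 < 111 → Small Premises License not required.
§17.8 floor area 7,800 square feet > 1,200 square feet; employees 33 ≤ 52 → Operating Registration not required.
§17.9 employees 33 ≥ 31 → Large Employer Registration required.
§17.10 floor area 7,800 square feet > 5,900 square feet; provides childcare services → Large Premises Registration required.

Large Employer Registration, Large Premises Registration, Standard License, Standard Registration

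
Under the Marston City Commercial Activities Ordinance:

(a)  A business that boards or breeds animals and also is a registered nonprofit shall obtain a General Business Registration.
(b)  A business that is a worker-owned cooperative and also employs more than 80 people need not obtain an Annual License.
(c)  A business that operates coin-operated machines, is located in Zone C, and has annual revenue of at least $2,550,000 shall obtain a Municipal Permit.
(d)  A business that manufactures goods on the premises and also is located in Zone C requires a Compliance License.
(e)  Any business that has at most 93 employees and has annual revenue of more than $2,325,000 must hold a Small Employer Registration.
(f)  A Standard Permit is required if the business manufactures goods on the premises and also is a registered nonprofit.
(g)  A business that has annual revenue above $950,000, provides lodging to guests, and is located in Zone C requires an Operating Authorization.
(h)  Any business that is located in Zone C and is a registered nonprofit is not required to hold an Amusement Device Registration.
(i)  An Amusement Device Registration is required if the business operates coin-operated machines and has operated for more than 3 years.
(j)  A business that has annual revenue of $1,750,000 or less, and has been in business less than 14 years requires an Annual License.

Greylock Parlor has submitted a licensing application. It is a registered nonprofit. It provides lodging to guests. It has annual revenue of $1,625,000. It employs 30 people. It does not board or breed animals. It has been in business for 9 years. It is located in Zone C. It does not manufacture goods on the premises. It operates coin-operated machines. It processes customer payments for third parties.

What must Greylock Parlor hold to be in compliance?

(a) does not board or breed animals; is a registered nonprofit → General Business Registration not required.
(b) is a registered nonprofit (not: is a worker-owned cooperative); employees 30 ≤ 80 → Annual License exemption does not apply.
(c) operates coin-operated machines; is located in Zone C; revenue $1,625,000 < $2,550,000 → Municipal Permit not required.
(d) does not manufacture goods on the premises; is located in Zone C → Compliance License not required.
(e) employees 30 ≤ 93; revenue $1,625,000 ≤ $2,325,000 → Small Employer Registration not required.
(f) does not manufacture goods on the premises; is a registered nonprofit → Standard Permit not required.
(g) revenue $1,625,000 > $950,000; provides lodging to guests; is located in Zone C → Operating Authorization required.
(h) is located in Zone C; is a registered nonprofit → exempt from Amusement Device Registration.
(i) operates coin-operated machines; years in business 9 > 3 → Amusement Device Registration required.
(j) revenue $1,625,000 ≤ $1,750,000; years in business 9 < 14 → Annual License required.

Annual License, Operating Authorization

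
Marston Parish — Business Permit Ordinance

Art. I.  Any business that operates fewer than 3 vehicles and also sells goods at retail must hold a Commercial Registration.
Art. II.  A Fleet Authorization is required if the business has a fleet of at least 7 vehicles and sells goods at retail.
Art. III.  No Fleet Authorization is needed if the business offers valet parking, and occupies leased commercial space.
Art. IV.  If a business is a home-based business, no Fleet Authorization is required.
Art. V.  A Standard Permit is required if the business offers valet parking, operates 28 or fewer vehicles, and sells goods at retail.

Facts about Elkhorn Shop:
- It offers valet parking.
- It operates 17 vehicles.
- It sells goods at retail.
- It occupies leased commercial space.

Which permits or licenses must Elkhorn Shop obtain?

Standard Permit

Art. I. vehicles 17 ≥ 3; sells goods at retail → Commercial Registration not required.
Art. II. vehicles 17 ≥ 7; sells goods at retail → Fleet Authorization required.
Art. III. offers valet parking; occupies leased commercial space → exempt from Fleet Authorization.
Art. IV. occupies leased commercial space (not: is a home-based business) → Fleet Authorization exemption does not apply.
Art. V. offers valet parking; vehicles 17 ≤ 28; sells goods at retail → Standard Permit required.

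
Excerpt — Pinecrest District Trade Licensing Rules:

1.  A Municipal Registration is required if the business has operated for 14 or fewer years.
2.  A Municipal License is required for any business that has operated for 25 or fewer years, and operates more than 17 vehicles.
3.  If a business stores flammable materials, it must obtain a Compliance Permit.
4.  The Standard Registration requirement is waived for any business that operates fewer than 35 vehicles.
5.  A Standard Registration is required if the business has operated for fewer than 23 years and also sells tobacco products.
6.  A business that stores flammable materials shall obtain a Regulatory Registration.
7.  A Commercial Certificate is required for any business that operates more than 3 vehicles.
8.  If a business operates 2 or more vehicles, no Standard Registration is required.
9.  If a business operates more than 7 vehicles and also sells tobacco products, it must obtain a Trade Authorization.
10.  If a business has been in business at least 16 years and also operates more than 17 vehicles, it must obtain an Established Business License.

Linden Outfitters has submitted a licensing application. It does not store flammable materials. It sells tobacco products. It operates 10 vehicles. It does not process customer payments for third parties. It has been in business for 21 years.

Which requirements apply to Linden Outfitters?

1. years in business 21 > 14 → Municipal Registration not required.
2. years in business 21 ≤ 25; vehicles 10 ≤ 17 → Municipal License not required.
3. does not store flammable materials → Compliance Permit not required.
4. vehicles 10 < 35 → exempt from Standard Registration.
5. years in business 21 < 23; sells tobacco products → Standard Registration required.
6. does not store flammable materials → Regulatory Registration not required.
7. vehicles 10 > 3 → Commercial Certificate required.
8. vehicles 10 ≥ 2 → exempt from Standard Registration.
9. vehicles 10 > 7; sells tobacco products → Trade Authorization required.
10. years in business 21 ≥ 16; vehicles 10 ≤ 17 → Established Business License not required.

Commercial Certificate, Trade Authorization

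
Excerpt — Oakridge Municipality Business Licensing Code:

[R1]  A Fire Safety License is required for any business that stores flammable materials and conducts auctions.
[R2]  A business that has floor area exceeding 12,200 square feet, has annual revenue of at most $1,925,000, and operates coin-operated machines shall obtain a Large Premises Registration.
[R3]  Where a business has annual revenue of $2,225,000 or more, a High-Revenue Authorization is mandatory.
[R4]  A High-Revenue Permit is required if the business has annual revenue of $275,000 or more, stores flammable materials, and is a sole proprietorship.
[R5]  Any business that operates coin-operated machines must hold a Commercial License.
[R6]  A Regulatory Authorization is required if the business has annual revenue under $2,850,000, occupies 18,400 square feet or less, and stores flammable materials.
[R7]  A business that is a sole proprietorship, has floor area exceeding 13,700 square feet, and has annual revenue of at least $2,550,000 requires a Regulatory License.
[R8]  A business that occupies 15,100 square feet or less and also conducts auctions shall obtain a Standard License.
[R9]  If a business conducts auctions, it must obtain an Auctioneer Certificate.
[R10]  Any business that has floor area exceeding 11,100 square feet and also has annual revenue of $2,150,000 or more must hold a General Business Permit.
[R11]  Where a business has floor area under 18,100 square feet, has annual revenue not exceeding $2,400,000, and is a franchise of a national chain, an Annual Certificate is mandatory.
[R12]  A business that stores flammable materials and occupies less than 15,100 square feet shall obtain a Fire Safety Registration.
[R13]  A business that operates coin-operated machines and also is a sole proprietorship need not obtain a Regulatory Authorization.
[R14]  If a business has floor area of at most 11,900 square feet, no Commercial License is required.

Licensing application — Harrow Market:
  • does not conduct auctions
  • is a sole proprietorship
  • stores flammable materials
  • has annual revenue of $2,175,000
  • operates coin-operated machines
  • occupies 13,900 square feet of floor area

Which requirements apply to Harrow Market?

Commercial License, Fire Safety Registration, General Business Permit, High-Revenue Permit

[R1] stores flammable materials; does not conduct auctions → Fire Safety License not required.
[R2] floor area 13,900 square feet > 12,200 square feet; revenue $2,175,000 > $1,925,000; operates coin-operated machines → Large Premises Registration not required.
[R3] revenue $2,175,000 < $2,225,000 → High-Revenue Authorization not required.
[R4] revenue $2,175,000 ≥ $275,000; stores flammable materials; is a sole proprietorship → High-Revenue Permit required.
[R5] operates coin-operated machines → Commercial License required.
[R6] revenue $2,175,000 < $2,850,000; floor area 13,900 square feet ≤ 18,400 square feet; stores flammable materials → Regulatory Authorization required.
[R7] is a sole proprietorship; floor area 13,900 square feet > 13,700 square feet; revenue $2,175,000 < $2,550,000 → Regulatory License not required.
[R8] floor area 13,900 square feet ≤ 15,100 square feet; does not conduct auctions → Standard License not required.
[R9] does not conduct auctions → Auctioneer Certificate not required.
[R10] floor area 13,900 square feet > 11,100 square feet; revenue $2,175,000 ≥ $2,150,000 → General Business Permit required.
[R11] floor area 13,900 square feet < 18,100 square feet; revenue $2,175,000 ≤ $2,400,000; is a sole proprietorship (not: is a franchise of a national chain) → Annual Certificate not required.
[R12] stores flammable materials; floor area 13,900 square feet < 15,100 square feet → Fire Safety Registration required.
[R13] operates coin-operated machines; is a sole proprietorship → exempt from Regulatory Authorization.
[R14] floor area 13,900 square feet > 11,900 square feet → Commercial License exemption does not apply.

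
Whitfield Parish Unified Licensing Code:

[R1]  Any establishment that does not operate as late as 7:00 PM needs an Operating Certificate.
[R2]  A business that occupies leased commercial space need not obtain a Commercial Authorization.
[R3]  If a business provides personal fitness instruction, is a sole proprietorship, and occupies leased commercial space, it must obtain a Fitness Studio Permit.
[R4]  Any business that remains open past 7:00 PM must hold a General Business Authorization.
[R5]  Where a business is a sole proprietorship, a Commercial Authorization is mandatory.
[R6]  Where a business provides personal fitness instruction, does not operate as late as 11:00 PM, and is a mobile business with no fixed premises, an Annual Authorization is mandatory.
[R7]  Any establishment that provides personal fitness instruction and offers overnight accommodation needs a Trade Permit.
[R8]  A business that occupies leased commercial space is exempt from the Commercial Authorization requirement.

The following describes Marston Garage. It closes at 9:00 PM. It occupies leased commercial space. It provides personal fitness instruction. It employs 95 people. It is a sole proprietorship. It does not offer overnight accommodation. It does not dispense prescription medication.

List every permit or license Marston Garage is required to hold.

Fitness Studio Permit, General Business Authorization

[R1] closes 9:00 PM, after 7:00 PM → Operating Certificate not required.
[R2] occupies leased commercial space → exempt from Commercial Authorization.
[R3] provides personal fitness instruction; is a sole proprietorship; occupies leased commercial space → Fitness Studio Permit required.
[R4] closes 9:00 PM, after 7:00 PM → General Business Authorization required.
[R5] is a sole proprietorship → Commercial Authorization required.
[R6] provides personal fitness instruction; closes 9:00 PM, at/before 11:00 PM; occupies leased commercial space (not: is a mobile business with no fixed premises) → Annual Authorization not required.
[R7] provides personal fitness instruction; does not offer overnight accommodation → Trade Permit not required.
[R8] occupies leased commercial space → exempt from Commercial Authorization.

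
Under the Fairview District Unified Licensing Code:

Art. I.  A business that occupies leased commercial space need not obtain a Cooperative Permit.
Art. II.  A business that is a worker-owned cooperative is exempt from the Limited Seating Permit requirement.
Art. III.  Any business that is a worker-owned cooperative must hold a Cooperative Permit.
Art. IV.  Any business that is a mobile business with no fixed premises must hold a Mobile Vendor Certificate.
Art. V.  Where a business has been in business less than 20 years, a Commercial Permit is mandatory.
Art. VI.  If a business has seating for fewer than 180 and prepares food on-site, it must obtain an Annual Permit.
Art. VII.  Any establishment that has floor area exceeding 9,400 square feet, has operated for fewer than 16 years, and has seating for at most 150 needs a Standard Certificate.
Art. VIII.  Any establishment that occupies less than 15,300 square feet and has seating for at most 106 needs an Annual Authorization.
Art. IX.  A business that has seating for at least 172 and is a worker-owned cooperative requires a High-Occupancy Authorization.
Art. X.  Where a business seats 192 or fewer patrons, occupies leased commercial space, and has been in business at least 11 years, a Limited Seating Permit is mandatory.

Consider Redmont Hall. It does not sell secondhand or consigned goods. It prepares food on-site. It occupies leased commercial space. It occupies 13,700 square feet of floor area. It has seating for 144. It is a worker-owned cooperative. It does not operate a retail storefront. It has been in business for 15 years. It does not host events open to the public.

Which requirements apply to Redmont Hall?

Annual Permit, Commercial Permit, Standard Certificate

Art. I. occupies leased commercial space → exempt from Cooperative Permit.
Art. II. is a worker-owned cooperative → exempt from Limited Seating Permit.
Art. III. is a worker-owned cooperative → Cooperative Permit required.
Art. IV. occupies leased commercial space (not: is a mobile business with no fixed premises) → Mobile Vendor Certificate not required.
Art. V. years in business 15 < 20 → Commercial Permit required.
Art. VI. seating 144 < 180; prepares food on-site → Annual Permit required.
Art. VII. floor area 13,700 square feet > 9,400 square feet; years in business 15 < 16; seating 144 ≤ 150 → Standard Certificate required.
Art. VIII. floor area 13,700 square feet < 15,300 square feet; seating 144 > 106 → Annual Authorization not required.
Art. IX. seating 144 < 172; is a worker-owned cooperative → High-Occupancy Authorization not required.
Art. X. seating 144 ≤ 192; occupies leased commercial space; years in business 15 ≥ 11 → Limited Seating Permit required.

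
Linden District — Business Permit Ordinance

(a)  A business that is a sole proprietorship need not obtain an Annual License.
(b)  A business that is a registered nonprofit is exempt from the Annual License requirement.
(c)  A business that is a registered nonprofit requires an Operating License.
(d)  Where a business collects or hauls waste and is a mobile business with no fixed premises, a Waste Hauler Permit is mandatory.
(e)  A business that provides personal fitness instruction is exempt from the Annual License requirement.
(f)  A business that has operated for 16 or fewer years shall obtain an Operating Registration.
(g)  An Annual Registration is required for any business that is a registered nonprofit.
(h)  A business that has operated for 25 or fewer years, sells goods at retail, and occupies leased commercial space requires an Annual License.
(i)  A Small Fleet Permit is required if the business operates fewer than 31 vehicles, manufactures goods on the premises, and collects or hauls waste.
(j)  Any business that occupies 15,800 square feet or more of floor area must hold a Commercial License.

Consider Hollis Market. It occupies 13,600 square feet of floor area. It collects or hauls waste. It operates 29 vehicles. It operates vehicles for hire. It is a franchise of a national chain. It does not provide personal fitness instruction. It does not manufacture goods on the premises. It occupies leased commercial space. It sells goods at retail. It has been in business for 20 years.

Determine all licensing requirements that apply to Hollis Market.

Annual License

(a) is a franchise of a national chain (not: is a sole proprietorship) → Annual License exemption does not apply.
(b) is a franchise of a national chain (not: is a registered nonprofit) → Annual License exemption does not apply.
(c) is a franchise of a national chain (not: is a registered nonprofit) → Operating License not required.
(d) collects or hauls waste; occupies leased commercial space (not: is a mobile business with no fixed premises) → Waste Hauler Permit not required.
(e) does not provide personal fitness instruction → Annual License exemption does not apply.
(f) years in business 20 > 16 → Operating Registration not required.
(g) is a franchise of a national chain (not: is a registered nonprofit) → Annual Registration not required.
(h) years in business 20 ≤ 25; sells goods at retail; occupies leased commercial space → Annual License required.
(i) vehicles 29 < 31; does not manufacture goods on the premises; collects or hauls waste → Small Fleet Permit not required.
(j) floor area 13,600 square feet < 15,800 square feet → Commercial License not required.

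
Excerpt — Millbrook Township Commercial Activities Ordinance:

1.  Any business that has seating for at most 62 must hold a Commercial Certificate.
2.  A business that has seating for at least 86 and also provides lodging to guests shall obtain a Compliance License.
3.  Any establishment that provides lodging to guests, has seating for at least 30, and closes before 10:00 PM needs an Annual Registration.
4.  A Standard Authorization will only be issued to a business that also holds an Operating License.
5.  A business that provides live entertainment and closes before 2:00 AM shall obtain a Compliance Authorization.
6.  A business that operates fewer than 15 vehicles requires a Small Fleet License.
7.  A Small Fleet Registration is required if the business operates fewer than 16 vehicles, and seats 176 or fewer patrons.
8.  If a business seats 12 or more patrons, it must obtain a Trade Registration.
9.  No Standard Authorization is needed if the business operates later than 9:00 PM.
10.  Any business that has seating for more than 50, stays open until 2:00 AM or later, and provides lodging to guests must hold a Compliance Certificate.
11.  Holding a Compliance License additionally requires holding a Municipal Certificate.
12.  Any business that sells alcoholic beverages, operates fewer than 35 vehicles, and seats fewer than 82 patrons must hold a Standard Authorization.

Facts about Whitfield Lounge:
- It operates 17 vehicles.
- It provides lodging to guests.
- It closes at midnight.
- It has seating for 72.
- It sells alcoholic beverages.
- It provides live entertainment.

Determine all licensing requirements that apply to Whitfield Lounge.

1. seating 72 > 62 → Commercial Certificate not required.
2. seating 72 < 86; provides lodging to guests → Compliance License not required.
3. provides lodging to guests; seating 72 ≥ 30; closes midnight, after 10:00 PM → Annual Registration not required.
4. Standard Authorization is not required → no effect.
5. provides live entertainment; closes midnight, at/before 2:00 AM → Compliance Authorization required.
6. vehicles 17 ≥ 15 → Small Fleet License not required.
7. vehicles 17 ≥ 16; seating 72 ≤ 176 → Small Fleet Registration not required.
8. seating 72 ≥ 12 → Trade Registration required.
9. closes midnight, after 9:00 PM → exempt from Standard Authorization.
10. seating 72 > 50; closes midnight, at/before 2:00 AM; provides lodging to guests → Compliance Certificate not required.
11. Compliance License is not required → no effect.
12. sells alcoholic beverages; vehicles 17 < 35; seating 72 < 82 → Standard Authorization required.

Compliance Authorization, Trade Registration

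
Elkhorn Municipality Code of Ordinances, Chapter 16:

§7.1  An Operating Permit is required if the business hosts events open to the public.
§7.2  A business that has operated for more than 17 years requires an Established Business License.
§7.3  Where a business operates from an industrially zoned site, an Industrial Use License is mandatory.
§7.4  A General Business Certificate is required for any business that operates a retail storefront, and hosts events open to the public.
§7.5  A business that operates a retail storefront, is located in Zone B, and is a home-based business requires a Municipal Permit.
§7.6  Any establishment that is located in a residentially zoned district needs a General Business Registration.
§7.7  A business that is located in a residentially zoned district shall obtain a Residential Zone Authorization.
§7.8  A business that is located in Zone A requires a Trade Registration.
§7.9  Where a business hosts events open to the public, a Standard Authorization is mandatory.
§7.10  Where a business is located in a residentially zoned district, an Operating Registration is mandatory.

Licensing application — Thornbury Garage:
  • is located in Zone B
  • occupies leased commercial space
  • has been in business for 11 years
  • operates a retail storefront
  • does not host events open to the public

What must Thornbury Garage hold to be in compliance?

§7.1 does not host events open to the public → Operating Permit not required.
§7.2 years in business 11 ≤ 17 → Established Business License not required.
§7.3 occupies leased commercial space (not: operates from an industrially zoned site) → Industrial Use License not required.
§7.4 operates a retail storefront; does not host events open to the public → General Business Certificate not required.
§7.5 operates a retail storefront; is located in Zone B; occupies leased commercial space (not: is a home-based business) → Municipal Permit not required.
§7.6 is located in Zone B (not: is located in a residentially zoned district) → General Business Registration not required.
§7.7 is located in Zone B (not: is located in a residentially zoned district) → Residential Zone Authorization not required.
§7.8 is located in Zone B (not: is located in Zone A) → Trade Registration not required.
§7.9 does not host events open to the public → Standard Authorization not required.
§7.10 is located in Zone B (not: is located in a residentially zoned district) → Operating Registration not required.

None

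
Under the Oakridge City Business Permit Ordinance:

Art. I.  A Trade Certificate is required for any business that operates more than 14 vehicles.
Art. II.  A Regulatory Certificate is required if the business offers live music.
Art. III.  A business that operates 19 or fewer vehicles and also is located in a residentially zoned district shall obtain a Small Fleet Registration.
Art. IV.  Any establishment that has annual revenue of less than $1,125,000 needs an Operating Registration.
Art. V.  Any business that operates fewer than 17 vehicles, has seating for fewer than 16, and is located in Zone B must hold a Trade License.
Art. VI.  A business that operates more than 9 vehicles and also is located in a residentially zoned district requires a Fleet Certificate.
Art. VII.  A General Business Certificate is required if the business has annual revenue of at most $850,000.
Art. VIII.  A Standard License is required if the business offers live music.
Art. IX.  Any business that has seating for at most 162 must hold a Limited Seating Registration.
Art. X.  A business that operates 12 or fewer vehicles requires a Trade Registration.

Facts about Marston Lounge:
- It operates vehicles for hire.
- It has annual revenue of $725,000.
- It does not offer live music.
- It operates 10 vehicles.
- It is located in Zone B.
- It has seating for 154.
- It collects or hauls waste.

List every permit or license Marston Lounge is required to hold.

General Business Certificate, Limited Seating Registration, Operating Registration, Trade Registration

Art. I. vehicles 10 ≤ 14 → Trade Certificate not required.
Art. II. does not offer live music → Regulatory Certificate not required.
Art. III. vehicles 10 ≤ 19; is located in Zone B (not: is located in a residentially zoned district) → Small Fleet Registration not required.
Art. IV. revenue $725,000 < $1,125,000 → Operating Registration required.
Art. V. vehicles 10 < 17; seating 154 ≥ 16; is located in Zone B → Trade License not required.
Art. VI. vehicles 10 > 9; is located in Zone B (not: is located in a residentially zoned district) → Fleet Certificate not required.
Art. VII. revenue $725,000 ≤ $850,000 → General Business Certificate required.
Art. VIII. does not offer live music → Standard License not required.
Art. IX. seating 154 ≤ 162 → Limited Seating Registration required.
Art. X. vehicles 10 ≤ 12 → Trade Registration required.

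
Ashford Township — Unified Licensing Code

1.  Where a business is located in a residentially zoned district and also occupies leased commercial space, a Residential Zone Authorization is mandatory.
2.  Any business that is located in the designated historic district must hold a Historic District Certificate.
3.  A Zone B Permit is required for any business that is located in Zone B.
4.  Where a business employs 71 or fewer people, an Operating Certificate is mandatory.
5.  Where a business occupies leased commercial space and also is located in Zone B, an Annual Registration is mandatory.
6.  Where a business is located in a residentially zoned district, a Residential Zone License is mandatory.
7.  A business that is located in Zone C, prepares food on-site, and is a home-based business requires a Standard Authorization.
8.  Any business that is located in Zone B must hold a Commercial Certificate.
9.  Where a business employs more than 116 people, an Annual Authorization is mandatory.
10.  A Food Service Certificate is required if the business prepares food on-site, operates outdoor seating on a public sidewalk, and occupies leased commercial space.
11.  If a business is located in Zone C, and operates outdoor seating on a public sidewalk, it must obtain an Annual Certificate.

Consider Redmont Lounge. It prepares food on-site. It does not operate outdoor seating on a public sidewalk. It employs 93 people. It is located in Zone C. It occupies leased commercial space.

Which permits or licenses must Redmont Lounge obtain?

None

1. is located in Zone C (not: is located in a residentially zoned district); occupies leased commercial space → Residential Zone Authorization not required.
2. is located in Zone C (not: is located in the designated historic district) → Historic District Certificate not required.
3. is located in Zone C (not: is located in Zone B) → Zone B Permit not required.
4. employees 93 > 71 → Operating Certificate not required.
5. occupies leased commercial space; is located in Zone C (not: is located in Zone B) → Annual Registration not required.
6. is located in Zone C (not: is located in a residentially zoned district) → Residential Zone License not required.
7. is located in Zone C; prepares food on-site; occupies leased commercial space (not: is a home-based business) → Standard Authorization not required.
8. is located in Zone C (not: is located in Zone B) → Commercial Certificate not required.
9. employees 93 ≤ 116 → Annual Authorization not required.
10. prepares food on-site; does not operate outdoor seating on a public sidewalk; occupies leased commercial space → Food Service Certificate not required.
11. is located in Zone C; does not operate outdoor seating on a public sidewalk → Annual Certificate not required.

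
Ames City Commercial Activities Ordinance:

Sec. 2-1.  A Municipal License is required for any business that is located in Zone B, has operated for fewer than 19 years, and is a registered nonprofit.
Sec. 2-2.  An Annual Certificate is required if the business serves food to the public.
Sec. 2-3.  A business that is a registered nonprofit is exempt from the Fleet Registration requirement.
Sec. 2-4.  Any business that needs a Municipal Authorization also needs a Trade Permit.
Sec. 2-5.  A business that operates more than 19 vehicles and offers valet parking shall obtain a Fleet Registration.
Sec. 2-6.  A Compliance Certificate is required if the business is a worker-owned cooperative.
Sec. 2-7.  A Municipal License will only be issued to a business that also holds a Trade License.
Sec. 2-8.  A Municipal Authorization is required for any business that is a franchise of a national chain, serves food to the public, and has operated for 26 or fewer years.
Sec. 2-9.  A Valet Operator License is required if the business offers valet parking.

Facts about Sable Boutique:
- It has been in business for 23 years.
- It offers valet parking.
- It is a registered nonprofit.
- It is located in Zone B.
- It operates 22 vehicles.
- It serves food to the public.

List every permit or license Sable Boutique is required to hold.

Sec. 2-1. is located in Zone B; years in business 23 ≥ 19; is a registered nonprofit → Municipal License not required.
Sec. 2-2. serves food to the public → Annual Certificate required.
Sec. 2-3. is a registered nonprofit → exempt from Fleet Registration.
Sec. 2-4. Municipal Authorization is not required → no effect.
Sec. 2-5. vehicles 22 > 19; offers valet parking → Fleet Registration required.
Sec. 2-6. is a registered nonprofit (not: is a worker-owned cooperative) → Compliance Certificate not required.
Sec. 2-7. Municipal License is not required → no effect.
Sec. 2-8. is a registered nonprofit (not: is a franchise of a national chain); serves food to the public; years in business 23 ≤ 26 → Municipal Authorization not required.
Sec. 2-9. offers valet parking → Valet Operator License required.

Annual Certificate, Valet Operator License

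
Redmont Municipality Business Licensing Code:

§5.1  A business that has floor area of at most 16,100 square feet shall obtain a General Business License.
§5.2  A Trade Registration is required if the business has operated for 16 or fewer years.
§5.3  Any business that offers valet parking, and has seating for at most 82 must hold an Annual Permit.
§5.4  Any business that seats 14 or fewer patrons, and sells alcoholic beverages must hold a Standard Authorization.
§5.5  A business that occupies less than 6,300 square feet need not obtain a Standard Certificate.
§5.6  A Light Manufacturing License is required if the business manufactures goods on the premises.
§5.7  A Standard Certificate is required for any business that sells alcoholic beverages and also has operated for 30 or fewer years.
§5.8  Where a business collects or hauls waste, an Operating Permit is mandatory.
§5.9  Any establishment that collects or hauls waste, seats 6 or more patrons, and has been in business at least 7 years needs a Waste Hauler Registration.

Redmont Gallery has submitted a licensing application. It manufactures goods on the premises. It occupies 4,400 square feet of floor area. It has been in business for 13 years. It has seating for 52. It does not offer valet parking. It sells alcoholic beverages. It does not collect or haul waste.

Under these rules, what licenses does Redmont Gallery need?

§5.1 floor area 4,400 square feet ≤ 16,100 square feet → General Business License required.
§5.2 years in business 13 ≤ 16 → Trade Registration required.
§5.3 does not offer valet parking; seating 52 ≤ 82 → Annual Permit not required.
§5.4 seating 52 > 14; sells alcoholic beverages → Standard Authorization not required.
§5.5 floor area 4,400 square feet < 6,300 square feet → exempt from Standard Certificate.
§5.6 manufactures goods on the premises → Light Manufacturing License required.
§5.7 sells alcoholic beverages; years in business 13 ≤ 30 → Standard Certificate required.
§5.8 does not collect or haul waste → Operating Permit not required.
§5.9 does not collect or haul waste; seating 52 ≥ 6; years in business 13 ≥ 7 → Waste Hauler Registration not required.

General Business License, Light Manufacturing License, Trade Registration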